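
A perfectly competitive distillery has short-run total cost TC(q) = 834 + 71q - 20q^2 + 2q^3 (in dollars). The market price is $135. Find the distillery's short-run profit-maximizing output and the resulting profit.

AVC = 71 - 20q + 2q^2 has its minimum $21 at q = 5; price $135 clears that bar, so the firm operates.
MC = 71 - 40q + 6q^2. Setting P = MC and taking the root on the rising branch gives q* = 8.
TR = 135·8 = 1080. TC = 834 + 312 = 1146. Profit = 1080 − 1146 = -$66.
By producing, the firm covers all variable cost plus $768 of fixed cost; shutting down would lose the full $834.

Profit = -$66 at q = 8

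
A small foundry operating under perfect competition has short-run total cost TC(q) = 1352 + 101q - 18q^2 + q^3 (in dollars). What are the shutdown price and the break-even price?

Shutdown price = $20; break-even price = $140

Shutdown price = min AVC. AVC = 101 - 18q + q^2, with vertex at q = 9 and minimum $20.
ATC = 1352/q + 101 - 18q + q^2. Setting dATC/dq = −1352/q^2 − 18 + 2q = 0 gives q = 13 (since 2·13^3 − 18·13^2 = 1352).
min ATC = 1352/13 + 101 − 18·13 + 13^2 = $140. That is the break-even price.
Between these two prices the firm operates at a loss; above $140 it earns a profit.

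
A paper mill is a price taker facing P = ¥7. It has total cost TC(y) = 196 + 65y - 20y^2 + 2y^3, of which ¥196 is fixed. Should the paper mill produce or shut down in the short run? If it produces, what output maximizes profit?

Variable cost is VC = 65y - 20y^2 + 2y^3, so AVC = VC/y = 65 - 20y + 2y^2 and MC = dTC/dy = 65 - 40y + 6y^2.
AVC hits its minimum where MC = AVC, at y = 5, giving min AVC = 65 - 20·5 + 2·5^2 = ¥15.
P = ¥7 lies below min AVC = ¥15; no output level covers variable cost.
Best response: produce nothing and absorb the ¥196 fixed cost.

Shut down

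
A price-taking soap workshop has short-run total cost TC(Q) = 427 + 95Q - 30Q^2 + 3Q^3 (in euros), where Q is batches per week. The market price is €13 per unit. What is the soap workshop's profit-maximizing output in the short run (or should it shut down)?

Shut down

Strip out fixed cost: VC = 95Q - 30Q^2 + 3Q^3. Then AVC = 95 - 30Q + 3Q^2 and MC = 95 - 60Q + 9Q^2.
AVC is minimized where dAVC/dQ = -30 + 6Q = 0, at Q = 5; min AVC = 95 - 30·5 + 3·5^2 = €20.
Since P = €13 < min AVC = €20, price fails to cover variable cost at any output.
The firm minimizes its loss by shutting down and losing only its fixed cost of €427.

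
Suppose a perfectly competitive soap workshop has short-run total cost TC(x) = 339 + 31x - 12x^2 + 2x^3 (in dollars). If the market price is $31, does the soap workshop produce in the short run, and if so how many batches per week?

Variable cost is VC = 31x - 12x^2 + 2x^3, so AVC = VC/x = 31 - 12x + 2x^2 and MC = dTC/dx = 31 - 24x + 6x^2.
AVC hits its minimum where MC = AVC, at x = 3, giving min AVC = 31 - 12·3 + 2·3^2 = $13.
Since P = $31 ≥ min AVC = $13, price covers variable cost and the firm should produce.
Set P = MC: 31 = 31 - 24x + 6x^2 → -24x + 6x^2 = 0. The roots are x = 0 and x = 4; the profit-maximizing output is on the rising part of MC, so x* = 4.
Check: AVC at x = 4 is $15 ≤ P, so revenue covers variable cost.
Profit = P·x − TC = 31·4 − 399 = -$275, a loss, but smaller than the $339 fixed cost the firm would lose by shutting down.

Produce at x = 4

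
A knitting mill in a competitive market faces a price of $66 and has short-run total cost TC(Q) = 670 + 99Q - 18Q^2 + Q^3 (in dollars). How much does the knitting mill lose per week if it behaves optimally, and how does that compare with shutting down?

Profit = -$186 at Q = 11

AVC = 99 - 18Q + Q^2; min AVC = $18 at Q = 9. Since P = $66 ≥ min AVC, the firm produces.
With MC = 99 - 36Q + 3Q^2, P = MC on the upward-sloping part at Q* = 11.
TR = 66·11 = 726. TC = 670 + 242 = 912. Profit = 726 − 912 = -$186.
Shutting down would mean losing the fixed cost of $670, so operating at a loss of $186 is better by $484.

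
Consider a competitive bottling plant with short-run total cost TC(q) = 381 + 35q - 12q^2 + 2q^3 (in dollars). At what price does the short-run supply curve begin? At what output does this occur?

Short-run supply begins at min AVC. From VC = 35q - 12q^2 + 2q^3, AVC = 35 - 12q + 2q^2.
At the minimum of AVC, MC = AVC. MC = 35 - 24q + 6q^2; setting MC = AVC gives 4q^2 - 12q = 0, so q = 3. min AVC = 17.
For P < $17 the firm produces nothing.

$17 per unit, at q = 3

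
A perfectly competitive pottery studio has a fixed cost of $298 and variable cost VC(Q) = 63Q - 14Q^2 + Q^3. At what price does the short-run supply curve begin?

$14 per unit

The firm shuts down when price falls below the minimum of average variable cost. AVC = VC/Q = 63 - 14Q + Q^2.
dAVC/dQ = -14 + 2Q = 0 gives Q = 7. min AVC = 63 - 14·7 + 7^2 = 14.
For P < $14 the firm produces nothing.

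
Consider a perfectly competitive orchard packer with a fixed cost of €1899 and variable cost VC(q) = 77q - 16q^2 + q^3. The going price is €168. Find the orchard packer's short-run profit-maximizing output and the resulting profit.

AVC = 77 - 16q + q^2 has its minimum €13 at q = 8; price €168 clears that bar, so the firm operates.
MC = 77 - 32q + 3q^2. Setting P = MC and taking the root on the rising branch gives q* = 13.
TR = 168·13 = 2184. TC = 1899 + 494 = 2393. Profit = 2184 − 2393 = -€209.
Shutting down would mean losing the fixed cost of €1899, so operating at a loss of €209 is better by €1690.

Profit = -€209 at q = 13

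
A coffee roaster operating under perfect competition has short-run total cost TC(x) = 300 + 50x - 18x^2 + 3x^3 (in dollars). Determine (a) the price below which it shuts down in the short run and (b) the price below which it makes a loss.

Shutdown price = $23; break-even price = $95

AVC = 50 - 18x + 3x^2; minimized at x = 3, giving min AVC = $23. That is the shutdown price.
ATC = 300/x + 50 - 18x + 3x^2. Setting dATC/dx = −300/x^2 − 18 + 6x = 0 gives x = 5 (since 6·5^3 − 18·5^2 = 300).
min ATC = 300/5 + 50 − 18·5 + 3·5^2 = $95. That is the break-even price.
For $23 ≤ P < $95 the firm produces at a loss; below $23 it shuts down.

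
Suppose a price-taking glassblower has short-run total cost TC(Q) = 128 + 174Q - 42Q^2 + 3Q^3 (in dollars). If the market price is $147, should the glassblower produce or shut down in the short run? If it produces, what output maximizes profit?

Variable cost is VC = 174Q - 42Q^2 + 3Q^3, so AVC = VC/Q = 174 - 42Q + 3Q^2 and MC = dTC/dQ = 174 - 84Q + 9Q^2.
The AVC parabola has its vertex at Q = 42/6 = 7, where AVC = 174 - 42·7 + 3·7^2 = $27.
P = $147 exceeds min AVC = $27, so the firm stays open.
Set P = MC: 147 = 174 - 84Q + 9Q^2 → 27 - 84Q + 9Q^2 = 0. The roots are Q = 1/3 and Q = 9; the profit-maximizing output is on the rising part of MC, so Q* = 9.
Check: AVC at Q = 9 is $39 ≤ P, so revenue covers variable cost.
Profit = P·Q − TC = 147·9 − 479 = $844.

Produce at Q = 9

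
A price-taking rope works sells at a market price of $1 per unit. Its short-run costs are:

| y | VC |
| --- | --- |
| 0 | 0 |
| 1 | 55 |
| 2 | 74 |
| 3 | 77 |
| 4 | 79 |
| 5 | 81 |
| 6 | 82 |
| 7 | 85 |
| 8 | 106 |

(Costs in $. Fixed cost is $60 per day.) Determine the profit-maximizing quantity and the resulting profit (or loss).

Compute π = P·y − TC at each output: y=0: -60; y=1: -114; y=2: -132; y=3: -134; y=4: -135; y=5: -136; y=6: -136; y=7: -138; y=8: -158.
Profit is highest at y = 0. Equivalently, the lowest AVC in the table is 85/7 ≈ $12.14 at y = 7, and P = $1 falls below it — price never covers variable cost, so the firm shuts down and loses only its fixed cost.

y = 0 (shut down); profit = -$60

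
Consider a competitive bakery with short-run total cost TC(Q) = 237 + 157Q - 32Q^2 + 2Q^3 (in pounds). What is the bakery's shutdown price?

Short-run supply begins at min AVC. From VC = 157Q - 32Q^2 + 2Q^3, AVC = 157 - 32Q + 2Q^2.
At the minimum of AVC, MC = AVC. MC = 157 - 64Q + 6Q^2; setting MC = AVC gives 4Q^2 - 32Q = 0, so Q = 8. min AVC = 29.
For P < £29 the firm produces nothing.

£29 per unit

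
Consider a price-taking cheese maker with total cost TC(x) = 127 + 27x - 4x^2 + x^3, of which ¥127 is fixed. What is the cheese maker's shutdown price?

Short-run supply begins at min AVC. From VC = 27x - 4x^2 + x^3, AVC = 27 - 4x + x^2.
dAVC/dx = -4 + 2x = 0 gives x = 2. min AVC = 27 - 4·2 + 2^2 = 23.
For P < ¥23 the firm produces nothing.

¥23 per unit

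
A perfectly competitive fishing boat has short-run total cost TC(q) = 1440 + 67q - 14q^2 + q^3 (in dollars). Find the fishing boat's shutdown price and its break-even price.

AVC = 67 - 14q + q^2; minimized at q = 7, giving min AVC = $18. That is the shutdown price.
ATC = 1440/q + 67 - 14q + q^2. Setting dATC/dq = −1440/q^2 − 14 + 2q = 0 gives q = 12 (since 2·12^3 − 14·12^2 = 1440).
min ATC = 1440/12 + 67 − 14·12 + 12^2 = $163. That is the break-even price.
Between these two prices the firm operates at a loss; above $163 it earns a profit.

Shutdown price = $18; break-even price = $163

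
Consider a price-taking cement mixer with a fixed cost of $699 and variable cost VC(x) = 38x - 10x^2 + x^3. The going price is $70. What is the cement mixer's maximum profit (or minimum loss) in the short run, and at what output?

Profit = -$315 at x = 8

AVC = 38 - 10x + x^2; min AVC = $13 at x = 5. Since P = $70 ≥ min AVC, the firm produces.
With MC = 38 - 20x + 3x^2, P = MC on the upward-sloping part at x* = 8.
TR = 70·8 = 560. TC = 699 + 176 = 875. Profit = 560 − 875 = -$315.
That loss of $315 beats the $699 the firm would lose by shutting down; producing recovers $384 of fixed cost.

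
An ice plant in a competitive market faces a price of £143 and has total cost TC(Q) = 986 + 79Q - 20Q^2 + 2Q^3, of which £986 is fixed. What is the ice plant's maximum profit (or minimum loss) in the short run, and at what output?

AVC = 79 - 20Q + 2Q^2 has its minimum £29 at Q = 5; price £143 clears that bar, so the firm operates.
MC = 79 - 40Q + 6Q^2. Setting P = MC and taking the root on the rising branch gives Q* = 8.
TR = 143·8 = 1144. TC = 986 + 376 = 1362. Profit = 1144 − 1362 = -£218.
By producing, the firm covers all variable cost plus £768 of fixed cost; shutting down would lose the full £986.

Profit = -£218 at Q = 8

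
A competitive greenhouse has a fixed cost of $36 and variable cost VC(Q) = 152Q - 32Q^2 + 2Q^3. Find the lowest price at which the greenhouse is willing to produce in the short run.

Short-run supply begins at min AVC. From VC = 152Q - 32Q^2 + 2Q^3, AVC = 152 - 32Q + 2Q^2.
At the minimum of AVC, MC = AVC. MC = 152 - 64Q + 6Q^2; setting MC = AVC gives 4Q^2 - 32Q = 0, so Q = 8. min AVC = 24.
The firm shuts down for any P below $24.

$24 per unit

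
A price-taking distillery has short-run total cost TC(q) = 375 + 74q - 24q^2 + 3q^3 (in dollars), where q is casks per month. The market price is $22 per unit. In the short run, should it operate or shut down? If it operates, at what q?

Variable cost is VC = 74q - 24q^2 + 3q^3, so AVC = VC/q = 74 - 24q + 3q^2 and MC = dTC/dq = 74 - 48q + 9q^2.
AVC is minimized where dAVC/dq = -24 + 6q = 0, at q = 4; min AVC = 74 - 24·4 + 3·4^2 = $26.
Since P = $22 < min AVC = $26, price fails to cover variable cost at any output.
The firm minimizes its loss by shutting down and losing only its fixed cost of $375.

Shut down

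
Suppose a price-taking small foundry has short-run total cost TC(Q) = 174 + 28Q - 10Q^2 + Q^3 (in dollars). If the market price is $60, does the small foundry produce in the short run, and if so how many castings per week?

From TC, MC = TC'(Q) = 28 - 20Q + 3Q^2 and AVC = VC/Q = 28 - 10Q + Q^2.
AVC is minimized where dAVC/dQ = -10 + 2Q = 0, at Q = 5; min AVC = 28 - 10·5 + 5^2 = $3.
Because $60 ≥ $3, revenue can cover variable cost; the firm operates.
P = MC gives -32 - 20Q + 3Q^2 = 0, with roots -4/3 and 8. Take the larger (rising MC): Q* = 8.
Check: AVC at Q = 8 is $12 ≤ P, so revenue covers variable cost.
Profit = P·Q − TC = 60·8 − 270 = $210.

Produce at Q = 8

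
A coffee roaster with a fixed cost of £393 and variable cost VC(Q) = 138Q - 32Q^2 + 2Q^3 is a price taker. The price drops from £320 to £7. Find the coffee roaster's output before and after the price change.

Output falls from 13 to 0 (the firm shuts down)

MC = 138 - 64Q + 6Q^2; the shutdown threshold is min AVC = £10 (at Q = 8).
At P = £320 ≥ min AVC, set P = MC on the rising branch: Q = 13.
At P = £7 < min AVC = £10, price no longer covers variable cost at any output, so the firm shuts down: Q = 0.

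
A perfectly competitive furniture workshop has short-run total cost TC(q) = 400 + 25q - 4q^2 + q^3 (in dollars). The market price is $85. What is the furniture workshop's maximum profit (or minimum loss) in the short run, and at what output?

AVC = 25 - 4q + q^2; min AVC = $21 at q = 2. Since P = $85 ≥ min AVC, the firm produces.
With MC = 25 - 8q + 3q^2, P = MC on the upward-sloping part at q* = 6.
TR = 85·6 = 510. TC = 400 + 222 = 622. Profit = 510 − 622 = -$112.
By producing, the firm covers all variable cost plus $288 of fixed cost; shutting down would lose the full $400.

Profit = -$112 at q = 6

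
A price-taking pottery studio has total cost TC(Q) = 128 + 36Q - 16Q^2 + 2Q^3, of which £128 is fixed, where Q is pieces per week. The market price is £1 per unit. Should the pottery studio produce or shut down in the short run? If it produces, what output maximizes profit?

Shut down

Variable cost is VC = 36Q - 16Q^2 + 2Q^3, so AVC = VC/Q = 36 - 16Q + 2Q^2 and MC = dTC/dQ = 36 - 32Q + 6Q^2.
The AVC parabola has its vertex at Q = 16/4 = 4, where AVC = 36 - 16·4 + 2·4^2 = £4.
With P < min AVC (£1 < £4), every unit sold adds to the loss.
Shutting down limits the loss to fixed cost, £128.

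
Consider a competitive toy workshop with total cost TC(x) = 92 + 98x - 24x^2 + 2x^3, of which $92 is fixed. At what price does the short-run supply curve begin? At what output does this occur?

The firm shuts down when price falls below the minimum of average variable cost. AVC = VC/x = 98 - 24x + 2x^2.
dAVC/dx = -24 + 4x = 0 gives x = 6. min AVC = 98 - 24·6 + 2·6^2 = 26.
For P < $26 the firm produces nothing.

$26 per unit, at x = 6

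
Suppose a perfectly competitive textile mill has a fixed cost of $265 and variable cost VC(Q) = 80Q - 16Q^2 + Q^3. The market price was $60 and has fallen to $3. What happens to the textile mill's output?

Output falls from 10 to 0 (the firm shuts down)

AVC = 80 - 16Q + Q^2, minimized at Q = 8 where min AVC = $16. MC = 80 - 32Q + 3Q^2.
At P = $60 ≥ min AVC, set P = MC on the rising branch: Q = 10.
At P = $3 < min AVC = $16, price no longer covers variable cost at any output, so the firm shuts down: Q = 0.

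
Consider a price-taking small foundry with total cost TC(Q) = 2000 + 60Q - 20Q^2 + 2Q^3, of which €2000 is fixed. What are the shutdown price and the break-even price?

Shutdown price = €10; break-even price = €260

AVC = 60 - 20Q + 2Q^2; minimized at Q = 5, giving min AVC = €10. That is the shutdown price.
ATC = 2000/Q + 60 - 20Q + 2Q^2. Setting dATC/dQ = −2000/Q^2 − 20 + 4Q = 0 gives Q = 10 (since 4·10^3 − 20·10^2 = 2000).
min ATC = 2000/10 + 60 − 20·10 + 2·10^2 = €260. That is the break-even price.
For €10 ≤ P < €260 the firm produces at a loss; below €10 it shuts down.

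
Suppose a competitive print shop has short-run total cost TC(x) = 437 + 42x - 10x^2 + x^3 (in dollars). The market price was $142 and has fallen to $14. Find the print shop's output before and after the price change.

Output falls from 10 to 0 (the firm shuts down)

AVC = 42 - 10x + x^2, minimized at x = 5 where min AVC = $17. MC = 42 - 20x + 3x^2.
With P = $142 above the shutdown price, P = MC gives x = 10.
At P = $14 < min AVC = $17, price no longer covers variable cost at any output, so the firm shuts down: x = 0.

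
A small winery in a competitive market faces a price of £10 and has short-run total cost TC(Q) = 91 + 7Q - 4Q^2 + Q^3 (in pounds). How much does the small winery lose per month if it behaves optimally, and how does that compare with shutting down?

Profit = -£73 at Q = 3

AVC = 7 - 4Q + Q^2; min AVC = £3 at Q = 2. Since P = £10 ≥ min AVC, the firm produces.
MC = 7 - 8Q + 3Q^2. Setting P = MC and taking the root on the rising branch gives Q* = 3.
TR = 10·3 = 30. TC = 91 + 12 = 103. Profit = 30 − 103 = -£73.
Shutting down would mean losing the fixed cost of £91, so operating at a loss of £73 is better by £18.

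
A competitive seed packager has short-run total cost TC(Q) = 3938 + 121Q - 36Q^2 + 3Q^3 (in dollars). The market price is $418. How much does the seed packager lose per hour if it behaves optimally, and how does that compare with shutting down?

AVC = 121 - 36Q + 3Q^2 has its minimum $13 at Q = 6; price $418 clears that bar, so the firm operates.
MC = 121 - 72Q + 9Q^2. Setting P = MC and taking the root on the rising branch gives Q* = 11.
TR = 418·11 = 4598. TC = 3938 + 968 = 4906. Profit = 4598 − 4906 = -$308.
By producing, the firm covers all variable cost plus $3630 of fixed cost; shutting down would lose the full $3938.

Profit = -$308 at Q = 11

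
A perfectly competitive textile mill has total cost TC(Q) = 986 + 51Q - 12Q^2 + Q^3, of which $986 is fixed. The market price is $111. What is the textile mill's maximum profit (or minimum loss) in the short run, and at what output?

Profit = -$186 at Q = 10

AVC = 51 - 12Q + Q^2 has its minimum $15 at Q = 6; price $111 clears that bar, so the firm operates.
MC = 51 - 24Q + 3Q^2. Setting P = MC and taking the root on the rising branch gives Q* = 10.
TR = 111·10 = 1110. TC = 986 + 310 = 1296. Profit = 1110 − 1296 = -$186.
By producing, the firm covers all variable cost plus $800 of fixed cost; shutting down would lose the full $986.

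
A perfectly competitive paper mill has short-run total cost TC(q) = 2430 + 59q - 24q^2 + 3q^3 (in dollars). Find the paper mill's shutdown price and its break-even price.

Shutdown price = $11; break-even price = $356

Shutdown price = min AVC. AVC = 59 - 24q + 3q^2, with vertex at q = 4 and minimum $11.
ATC = 2430/q + 59 - 24q + 3q^2. Setting dATC/dq = −2430/q^2 − 24 + 6q = 0 gives q = 9 (since 6·9^3 − 24·9^2 = 2430).
min ATC = 2430/9 + 59 − 24·9 + 3·9^2 = $356. That is the break-even price.
Between these two prices the firm operates at a loss; above $356 it earns a profit.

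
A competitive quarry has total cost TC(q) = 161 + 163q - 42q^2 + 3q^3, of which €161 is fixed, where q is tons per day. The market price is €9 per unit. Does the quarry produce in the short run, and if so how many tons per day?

Strip out fixed cost: VC = 163q - 42q^2 + 3q^3. Then AVC = 163 - 42q + 3q^2 and MC = 163 - 84q + 9q^2.
The AVC parabola has its vertex at q = 42/6 = 7, where AVC = 163 - 42·7 + 3·7^2 = €16.
P = €9 lies below min AVC = €16; no output level covers variable cost.
The firm minimizes its loss by shutting down and losing only its fixed cost of €161.

Shut down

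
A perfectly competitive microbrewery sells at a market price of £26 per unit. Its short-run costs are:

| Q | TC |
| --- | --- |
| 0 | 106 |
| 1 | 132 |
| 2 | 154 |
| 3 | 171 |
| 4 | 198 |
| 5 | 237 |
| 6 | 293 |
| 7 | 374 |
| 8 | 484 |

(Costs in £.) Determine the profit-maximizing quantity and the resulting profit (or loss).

Compute π = P·Q − TC at each output: Q=0: -106; Q=1: -106; Q=2: -102; Q=3: -93; Q=4: -94; Q=5: -107; Q=6: -137; Q=7: -192; Q=8: -276.
Profit is maximized at Q = 3. AVC there is 65/3 = £21.67 ≤ P, so producing beats shutting down (which would give -£106).

Q = 3; profit = -£93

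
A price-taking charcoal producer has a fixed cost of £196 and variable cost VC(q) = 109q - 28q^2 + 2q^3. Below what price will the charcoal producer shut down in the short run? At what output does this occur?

£11 per unit, at q = 7

The shutdown price is the minimum of AVC. VC = 109q - 28q^2 + 2q^3, so AVC = 109 - 28q + 2q^2.
At the minimum of AVC, MC = AVC. MC = 109 - 56q + 6q^2; setting MC = AVC gives 4q^2 - 28q = 0, so q = 7. min AVC = 11.
The firm shuts down for any P below £11.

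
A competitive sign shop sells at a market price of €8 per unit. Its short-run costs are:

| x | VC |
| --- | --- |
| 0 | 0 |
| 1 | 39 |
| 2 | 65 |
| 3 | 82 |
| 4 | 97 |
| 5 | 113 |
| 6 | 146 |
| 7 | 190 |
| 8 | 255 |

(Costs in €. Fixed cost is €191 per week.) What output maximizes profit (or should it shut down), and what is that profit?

x = 0 (shut down); profit = -€191

Profit at each row (π = 8x − TC): x=0: -191; x=1: -222; x=2: -240; x=3: -249; x=4: -256; x=5: -264; x=6: -289; x=7: -325; x=8: -382.
Profit is highest at x = 0. Equivalently, the lowest AVC in the table is 113/5 ≈ €22.60 at x = 5, and P = €8 falls below it — price never covers variable cost, so the firm shuts down and loses only its fixed cost.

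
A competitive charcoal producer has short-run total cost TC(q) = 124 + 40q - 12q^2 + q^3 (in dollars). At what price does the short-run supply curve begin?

$4 per unit

The firm shuts down when price falls below the minimum of average variable cost. AVC = VC/q = 40 - 12q + q^2.
dAVC/dq = -12 + 2q = 0 gives q = 6. min AVC = 40 - 12·6 + 6^2 = 4.
The firm shuts down for any P below $4.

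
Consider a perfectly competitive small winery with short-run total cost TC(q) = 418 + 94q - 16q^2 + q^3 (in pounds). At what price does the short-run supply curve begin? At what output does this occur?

Short-run supply begins at min AVC. From VC = 94q - 16q^2 + q^3, AVC = 94 - 16q + q^2.
At the minimum of AVC, MC = AVC. MC = 94 - 32q + 3q^2; setting MC = AVC gives 2q^2 - 16q = 0, so q = 8. min AVC = 30.
The firm shuts down for any P below £30.

£30 per unit, at q = 8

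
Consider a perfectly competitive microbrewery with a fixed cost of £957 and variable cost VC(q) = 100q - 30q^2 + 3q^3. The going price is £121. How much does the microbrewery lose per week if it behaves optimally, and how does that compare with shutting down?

Profit = -£369 at q = 7

AVC = 100 - 30q + 3q^2 has its minimum £25 at q = 5; price £121 clears that bar, so the firm operates.
MC = 100 - 60q + 9q^2. Setting P = MC and taking the root on the rising branch gives q* = 7.
TR = 121·7 = 847. TC = 957 + 259 = 1216. Profit = 847 − 1216 = -£369.
Shutting down would mean losing the fixed cost of £957, so operating at a loss of £369 is better by £588.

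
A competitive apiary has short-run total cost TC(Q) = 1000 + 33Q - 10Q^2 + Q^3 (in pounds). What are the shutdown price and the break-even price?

AVC = 33 - 10Q + Q^2; minimized at Q = 5, giving min AVC = £8. That is the shutdown price.
ATC = 1000/Q + 33 - 10Q + Q^2. Setting dATC/dQ = −1000/Q^2 − 10 + 2Q = 0 gives Q = 10 (since 2·10^3 − 10·10^2 = 1000).
min ATC = 1000/10 + 33 − 10·10 + 10^2 = £133. That is the break-even price.
For £8 ≤ P < £133 the firm produces at a loss; below £8 it shuts down.

Shutdown price = £8; break-even price = £133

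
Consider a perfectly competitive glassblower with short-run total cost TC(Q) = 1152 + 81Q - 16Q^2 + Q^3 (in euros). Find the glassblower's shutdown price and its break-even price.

Shutdown price = €17; break-even price = €129

Shutdown price = min AVC. AVC = 81 - 16Q + Q^2, with vertex at Q = 8 and minimum €17.
ATC = 1152/Q + 81 - 16Q + Q^2. Setting dATC/dQ = −1152/Q^2 − 16 + 2Q = 0 gives Q = 12 (since 2·12^3 − 16·12^2 = 1152).
min ATC = 1152/12 + 81 − 16·12 + 12^2 = €129. That is the break-even price.
Between these two prices the firm operates at a loss; above €129 it earns a profit.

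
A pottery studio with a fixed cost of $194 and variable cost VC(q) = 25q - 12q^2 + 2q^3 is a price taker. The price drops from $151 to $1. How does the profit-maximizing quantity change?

AVC = 25 - 12q + 2q^2, minimized at q = 3 where min AVC = $7. MC = 25 - 24q + 6q^2.
With P = $151 above the shutdown price, P = MC gives q = 7.
At P = $1 < min AVC = $7, price no longer covers variable cost at any output, so the firm shuts down: q = 0.

Output falls from 7 to 0 (the firm shuts down)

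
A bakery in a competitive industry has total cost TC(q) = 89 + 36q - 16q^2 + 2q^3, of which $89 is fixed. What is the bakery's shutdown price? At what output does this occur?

The shutdown price is the minimum of AVC. VC = 36q - 16q^2 + 2q^3, so AVC = 36 - 16q + 2q^2.
dAVC/dq = -16 + 4q = 0 gives q = 4. min AVC = 36 - 16·4 + 2·4^2 = 4.
The firm shuts down for any P below $4.

$4 per unit, at q = 4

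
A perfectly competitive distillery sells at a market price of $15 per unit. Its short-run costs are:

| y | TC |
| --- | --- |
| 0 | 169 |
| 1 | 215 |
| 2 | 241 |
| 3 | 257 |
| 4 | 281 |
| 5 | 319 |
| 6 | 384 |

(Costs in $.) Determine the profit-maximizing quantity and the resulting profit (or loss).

y = 0 (shut down); profit = -$169

Compute π = P·y − TC at each output: y=0: -169; y=1: -200; y=2: -211; y=3: -212; y=4: -221; y=5: -244; y=6: -294.
Profit is highest at y = 0. Equivalently, the lowest AVC in the table is 112/4 ≈ $28 at y = 4, and P = $15 falls below it — price never covers variable cost, so the firm shuts down and loses only its fixed cost.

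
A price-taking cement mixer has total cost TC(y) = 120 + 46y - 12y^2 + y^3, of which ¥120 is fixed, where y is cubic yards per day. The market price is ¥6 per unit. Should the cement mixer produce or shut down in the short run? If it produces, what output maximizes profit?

Shut down

From TC, MC = TC'(y) = 46 - 24y + 3y^2 and AVC = VC/y = 46 - 12y + y^2.
AVC hits its minimum where MC = AVC, at y = 6, giving min AVC = 46 - 12·6 + 6^2 = ¥10.
With P < min AVC (¥6 < ¥10), every unit sold adds to the loss.
Shutting down limits the loss to fixed cost, ¥120.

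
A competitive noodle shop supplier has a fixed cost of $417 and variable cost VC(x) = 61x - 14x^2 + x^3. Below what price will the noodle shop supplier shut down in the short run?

The shutdown price is the minimum of AVC. VC = 61x - 14x^2 + x^3, so AVC = 61 - 14x + x^2.
dAVC/dx = -14 + 2x = 0 gives x = 7. min AVC = 61 - 14·7 + 7^2 = 12.
For P < $12 the firm produces nothing.

$12 per unit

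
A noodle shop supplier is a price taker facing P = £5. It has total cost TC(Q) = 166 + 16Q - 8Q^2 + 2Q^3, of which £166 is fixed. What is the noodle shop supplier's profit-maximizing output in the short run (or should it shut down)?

Strip out fixed cost: VC = 16Q - 8Q^2 + 2Q^3. Then AVC = 16 - 8Q + 2Q^2 and MC = 16 - 16Q + 6Q^2.
AVC hits its minimum where MC = AVC, at Q = 2, giving min AVC = 16 - 8·2 + 2·2^2 = £8.
Since P = £5 < min AVC = £8, price fails to cover variable cost at any output.
The firm minimizes its loss by shutting down and losing only its fixed cost of £166.

Shut down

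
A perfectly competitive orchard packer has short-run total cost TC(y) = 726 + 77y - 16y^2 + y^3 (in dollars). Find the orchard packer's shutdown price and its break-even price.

Shutdown price = $13; break-even price = $88

AVC = 77 - 16y + y^2; minimized at y = 8, giving min AVC = $13. That is the shutdown price.
ATC = 726/y + 77 - 16y + y^2. Setting dATC/dy = −726/y^2 − 16 + 2y = 0 gives y = 11 (since 2·11^3 − 16·11^2 = 726).
min ATC = 726/11 + 77 − 16·11 + 11^2 = $88. That is the break-even price.
Between these two prices the firm operates at a loss; above $88 it earns a profit.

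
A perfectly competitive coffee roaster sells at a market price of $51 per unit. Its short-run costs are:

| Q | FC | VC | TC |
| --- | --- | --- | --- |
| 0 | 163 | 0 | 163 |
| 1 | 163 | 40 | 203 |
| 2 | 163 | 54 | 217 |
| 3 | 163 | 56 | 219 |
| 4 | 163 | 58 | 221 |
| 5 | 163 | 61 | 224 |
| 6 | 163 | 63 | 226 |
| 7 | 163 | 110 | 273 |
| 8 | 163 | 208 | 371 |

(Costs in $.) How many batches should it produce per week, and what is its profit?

Tabulate TR − TC: Q=0: -163; Q=1: -152; Q=2: -115; Q=3: -66; Q=4: -17; Q=5: 31; Q=6: 80; Q=7: 84; Q=8: 37.
Profit is maximized at Q = 7. AVC there is 110/7 = $15.71 ≤ P, so producing beats shutting down (which would give -$163).

Q = 7; profit = $84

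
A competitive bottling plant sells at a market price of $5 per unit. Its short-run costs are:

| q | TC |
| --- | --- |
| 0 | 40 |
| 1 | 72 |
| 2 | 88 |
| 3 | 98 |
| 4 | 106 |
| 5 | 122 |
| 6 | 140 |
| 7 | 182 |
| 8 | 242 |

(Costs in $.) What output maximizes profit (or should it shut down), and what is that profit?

Tabulate TR − TC: q=0: -40; q=1: -67; q=2: -78; q=3: -83; q=4: -86; q=5: -97; q=6: -110; q=7: -147; q=8: -202.
Profit is highest at q = 0. Equivalently, the lowest AVC in the table is 82/5 ≈ $16.40 at q = 5, and P = $5 falls below it — price never covers variable cost, so the firm shuts down and loses only its fixed cost.

q = 0 (shut down); profit = -$40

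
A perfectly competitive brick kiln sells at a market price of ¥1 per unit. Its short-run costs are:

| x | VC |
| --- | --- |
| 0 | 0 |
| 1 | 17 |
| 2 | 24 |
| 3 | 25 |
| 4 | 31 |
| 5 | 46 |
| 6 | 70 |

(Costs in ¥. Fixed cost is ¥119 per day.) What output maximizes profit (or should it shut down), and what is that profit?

x = 0 (shut down); profit = -¥119

Compute π = P·x − TC at each output: x=0: -119; x=1: -135; x=2: -141; x=3: -141; x=4: -146; x=5: -160; x=6: -183.
Profit is highest at x = 0. Equivalently, the lowest AVC in the table is 31/4 ≈ ¥7.75 at x = 4, and P = ¥1 falls below it — price never covers variable cost, so the firm shuts down and loses only its fixed cost.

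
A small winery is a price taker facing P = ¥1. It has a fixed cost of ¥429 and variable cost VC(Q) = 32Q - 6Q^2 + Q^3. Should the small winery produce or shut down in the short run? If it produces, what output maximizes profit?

Shut down

Variable cost is VC = 32Q - 6Q^2 + Q^3, so AVC = VC/Q = 32 - 6Q + Q^2 and MC = dTC/dQ = 32 - 12Q + 3Q^2.
AVC hits its minimum where MC = AVC, at Q = 3, giving min AVC = 32 - 6·3 + 3^2 = ¥23.
P = ¥1 lies below min AVC = ¥23; no output level covers variable cost.
Best response: produce nothing and absorb the ¥429 fixed cost.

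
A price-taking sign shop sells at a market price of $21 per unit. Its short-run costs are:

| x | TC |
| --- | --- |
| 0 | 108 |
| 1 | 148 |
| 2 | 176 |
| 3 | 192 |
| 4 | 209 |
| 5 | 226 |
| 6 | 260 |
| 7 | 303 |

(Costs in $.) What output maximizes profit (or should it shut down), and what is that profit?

x = 0 (shut down); profit = -$108

Profit at each row (π = 21x − TC): x=0: -108; x=1: -127; x=2: -134; x=3: -129; x=4: -125; x=5: -121; x=6: -134; x=7: -156.
Profit is highest at x = 0. Equivalently, the lowest AVC in the table is 118/5 ≈ $23.60 at x = 5, and P = $21 falls below it — price never covers variable cost, so the firm shuts down and loses only its fixed cost.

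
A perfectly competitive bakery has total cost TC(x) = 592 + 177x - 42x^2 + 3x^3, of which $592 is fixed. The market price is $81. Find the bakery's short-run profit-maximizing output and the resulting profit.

Profit = -$208 at x = 8

AVC = 177 - 42x + 3x^2; min AVC = $30 at x = 7. Since P = $81 ≥ min AVC, the firm produces.
MC = 177 - 84x + 9x^2. Setting P = MC and taking the root on the rising branch gives x* = 8.
TR = 81·8 = 648. TC = 592 + 264 = 856. Profit = 648 − 856 = -$208.
That loss of $208 beats the $592 the firm would lose by shutting down; producing recovers $384 of fixed cost.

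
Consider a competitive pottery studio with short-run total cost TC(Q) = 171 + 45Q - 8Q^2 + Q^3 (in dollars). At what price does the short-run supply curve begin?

The firm shuts down when price falls below the minimum of average variable cost. AVC = VC/Q = 45 - 8Q + Q^2.
At the minimum of AVC, MC = AVC. MC = 45 - 16Q + 3Q^2; setting MC = AVC gives 2Q^2 - 8Q = 0, so Q = 4. min AVC = 29.
The firm shuts down for any P below $29.

$29 per unit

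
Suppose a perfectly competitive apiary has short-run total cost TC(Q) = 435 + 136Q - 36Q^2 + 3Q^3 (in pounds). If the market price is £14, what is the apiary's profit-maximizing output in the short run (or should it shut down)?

Shut down

Variable cost is VC = 136Q - 36Q^2 + 3Q^3, so AVC = VC/Q = 136 - 36Q + 3Q^2 and MC = dTC/dQ = 136 - 72Q + 9Q^2.
AVC hits its minimum where MC = AVC, at Q = 6, giving min AVC = 136 - 36·6 + 3·6^2 = £28.
P = £14 lies below min AVC = £28; no output level covers variable cost.
Best response: produce nothing and absorb the £435 fixed cost.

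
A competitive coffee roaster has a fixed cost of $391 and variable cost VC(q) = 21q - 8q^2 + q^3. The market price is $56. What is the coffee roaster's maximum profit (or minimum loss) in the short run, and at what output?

Profit = -$97 at q = 7

AVC = 21 - 8q + q^2 has its minimum $5 at q = 4; price $56 clears that bar, so the firm operates.
With MC = 21 - 16q + 3q^2, P = MC on the upward-sloping part at q* = 7.
TR = 56·7 = 392. TC = 391 + 98 = 489. Profit = 392 − 489 = -$97.
That loss of $97 beats the $391 the firm would lose by shutting down; producing recovers $294 of fixed cost.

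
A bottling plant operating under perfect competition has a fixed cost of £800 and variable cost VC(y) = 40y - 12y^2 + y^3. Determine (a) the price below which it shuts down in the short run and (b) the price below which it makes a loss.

Shutdown price = £4; break-even price = £100

AVC = 40 - 12y + y^2; minimized at y = 6, giving min AVC = £4. That is the shutdown price.
ATC = 800/y + 40 - 12y + y^2. Setting dATC/dy = −800/y^2 − 12 + 2y = 0 gives y = 10 (since 2·10^3 − 12·10^2 = 800).
min ATC = 800/10 + 40 − 12·10 + 10^2 = £100. That is the break-even price.
Between these two prices the firm operates at a loss; above £100 it earns a profit.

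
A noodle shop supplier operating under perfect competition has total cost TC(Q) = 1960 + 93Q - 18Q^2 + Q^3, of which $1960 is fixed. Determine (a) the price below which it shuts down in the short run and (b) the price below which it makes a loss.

Shutdown price = min AVC. AVC = 93 - 18Q + Q^2, with vertex at Q = 9 and minimum $12.
ATC = 1960/Q + 93 - 18Q + Q^2. Setting dATC/dQ = −1960/Q^2 − 18 + 2Q = 0 gives Q = 14 (since 2·14^3 − 18·14^2 = 1960).
min ATC = 1960/14 + 93 − 18·14 + 14^2 = $177. That is the break-even price.
Between these two prices the firm operates at a loss; above $177 it earns a profit.

Shutdown price = $12; break-even price = $177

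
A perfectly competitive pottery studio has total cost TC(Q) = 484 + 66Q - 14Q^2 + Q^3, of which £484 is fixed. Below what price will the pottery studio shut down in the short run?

£17 per unit

Short-run supply begins at min AVC. From VC = 66Q - 14Q^2 + Q^3, AVC = 66 - 14Q + Q^2.
dAVC/dQ = -14 + 2Q = 0 gives Q = 7. min AVC = 66 - 14·7 + 7^2 = 17.
For P < £17 the firm produces nothing.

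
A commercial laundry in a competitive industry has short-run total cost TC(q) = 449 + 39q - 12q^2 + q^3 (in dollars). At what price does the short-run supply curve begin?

$3 per unit

The shutdown price is the minimum of AVC. VC = 39q - 12q^2 + q^3, so AVC = 39 - 12q + q^2.
dAVC/dq = -12 + 2q = 0 gives q = 6. min AVC = 39 - 12·6 + 6^2 = 3.
The firm shuts down for any P below $3.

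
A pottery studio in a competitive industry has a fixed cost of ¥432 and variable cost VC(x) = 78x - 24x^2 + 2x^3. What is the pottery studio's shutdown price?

The firm shuts down when price falls below the minimum of average variable cost. AVC = VC/x = 78 - 24x + 2x^2.
At the minimum of AVC, MC = AVC. MC = 78 - 48x + 6x^2; setting MC = AVC gives 4x^2 - 24x = 0, so x = 6. min AVC = 6.
The firm shuts down for any P below ¥6.

¥6 per unit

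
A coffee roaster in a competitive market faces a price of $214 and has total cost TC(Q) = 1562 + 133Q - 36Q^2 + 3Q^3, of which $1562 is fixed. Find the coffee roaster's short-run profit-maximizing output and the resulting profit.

AVC = 133 - 36Q + 3Q^2 has its minimum $25 at Q = 6; price $214 clears that bar, so the firm operates.
MC = 133 - 72Q + 9Q^2. Setting P = MC and taking the root on the rising branch gives Q* = 9.
TR = 214·9 = 1926. TC = 1562 + 468 = 2030. Profit = 1926 − 2030 = -$104.
Shutting down would mean losing the fixed cost of $1562, so operating at a loss of $104 is better by $1458.

Profit = -$104 at Q = 9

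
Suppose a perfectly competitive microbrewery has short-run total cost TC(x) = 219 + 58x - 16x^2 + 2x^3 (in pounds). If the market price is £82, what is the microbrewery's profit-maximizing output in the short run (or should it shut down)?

Produce at x = 6

Variable cost is VC = 58x - 16x^2 + 2x^3, so AVC = VC/x = 58 - 16x + 2x^2 and MC = dTC/dx = 58 - 32x + 6x^2.
AVC hits its minimum where MC = AVC, at x = 4, giving min AVC = 58 - 16·4 + 2·4^2 = £26.
Since P = £82 ≥ min AVC = £26, price covers variable cost and the firm should produce.
Set P = MC: 82 = 58 - 32x + 6x^2 → -24 - 32x + 6x^2 = 0. The roots are x = -2/3 and x = 6; the profit-maximizing output is on the rising part of MC, so x* = 6.
Check: AVC at x = 6 is £34 ≤ P, so revenue covers variable cost.
Profit = P·x − TC = 82·6 − 423 = £69.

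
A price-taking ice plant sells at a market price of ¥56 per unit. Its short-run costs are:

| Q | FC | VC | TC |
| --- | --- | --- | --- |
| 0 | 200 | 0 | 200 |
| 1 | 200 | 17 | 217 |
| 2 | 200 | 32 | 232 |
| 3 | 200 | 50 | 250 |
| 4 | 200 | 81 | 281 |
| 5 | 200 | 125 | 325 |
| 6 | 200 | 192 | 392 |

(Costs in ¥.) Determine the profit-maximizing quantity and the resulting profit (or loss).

Q = 5; profit = -¥45

Tabulate TR − TC: Q=0: -200; Q=1: -161; Q=2: -120; Q=3: -82; Q=4: -57; Q=5: -45; Q=6: -56.
Profit is maximized at Q = 5. AVC there is 125/5 = ¥25 ≤ P, so producing beats shutting down (which would give -¥200).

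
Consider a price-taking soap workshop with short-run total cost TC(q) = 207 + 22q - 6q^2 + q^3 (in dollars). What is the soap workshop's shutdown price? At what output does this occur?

$13 per unit, at q = 3

Short-run supply begins at min AVC. From VC = 22q - 6q^2 + q^3, AVC = 22 - 6q + q^2.
dAVC/dq = -6 + 2q = 0 gives q = 3. min AVC = 22 - 6·3 + 3^2 = 13.
For P < $13 the firm produces nothing.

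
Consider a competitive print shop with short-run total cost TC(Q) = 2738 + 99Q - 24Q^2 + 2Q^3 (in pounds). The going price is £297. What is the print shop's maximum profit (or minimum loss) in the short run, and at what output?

Profit = -£318 at Q = 11

AVC = 99 - 24Q + 2Q^2 has its minimum £27 at Q = 6; price £297 clears that bar, so the firm operates.
With MC = 99 - 48Q + 6Q^2, P = MC on the upward-sloping part at Q* = 11.
TR = 297·11 = 3267. TC = 2738 + 847 = 3585. Profit = 3267 − 3585 = -£318.
That loss of £318 beats the £2738 the firm would lose by shutting down; producing recovers £2420 of fixed cost.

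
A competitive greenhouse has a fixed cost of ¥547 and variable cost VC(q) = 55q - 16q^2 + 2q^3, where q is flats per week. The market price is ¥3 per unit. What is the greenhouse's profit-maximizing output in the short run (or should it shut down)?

Shut down

Variable cost is VC = 55q - 16q^2 + 2q^3, so AVC = VC/q = 55 - 16q + 2q^2 and MC = dTC/dq = 55 - 32q + 6q^2.
AVC hits its minimum where MC = AVC, at q = 4, giving min AVC = 55 - 16·4 + 2·4^2 = ¥23.
P = ¥3 lies below min AVC = ¥23; no output level covers variable cost.
The firm minimizes its loss by shutting down and losing only its fixed cost of ¥547.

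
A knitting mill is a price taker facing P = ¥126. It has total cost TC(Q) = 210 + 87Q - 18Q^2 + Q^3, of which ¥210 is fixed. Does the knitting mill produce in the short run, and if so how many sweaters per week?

From TC, MC = TC'(Q) = 87 - 36Q + 3Q^2 and AVC = VC/Q = 87 - 18Q + Q^2.
AVC hits its minimum where MC = AVC, at Q = 9, giving min AVC = 87 - 18·9 + 9^2 = ¥6.
Because ¥126 ≥ ¥6, revenue can cover variable cost; the firm operates.
Solving P = MC: -39 - 36Q + 3Q^2 = 0 ⇒ Q = -1 or 13. On the upward-sloping branch, Q* = 13.
Check: AVC at Q = 13 is ¥22 ≤ P, so revenue covers variable cost.
Profit = P·Q − TC = 126·13 − 496 = ¥1142.

Produce at Q = 13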